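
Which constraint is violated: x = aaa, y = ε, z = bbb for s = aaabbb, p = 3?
Violated: |y| > 0

The decomposition x = aaa, y = ε, z = bbb for s = aaabbb with p = 3
violates the constraint: |y| > 0

|y| = 0, but the pumping lemma requires |y| > 0 (y must be non-empty).

Pumping lemma constraints:
1. xyz = s (decomposition is valid)
2. |xy| ≤ p
3. |y| > 0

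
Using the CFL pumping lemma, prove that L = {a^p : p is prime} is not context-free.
Assume for contradiction that L is context-free, and let p ≥ 1 be the pumping length given by the pumping lemma for CFLs.
Choose a prime q with q ≥ p and let s = a^q. Then s ∈ L and |s| = q ≥ p.
By the CFL pumping lemma, s = uvxyz for some u, v, x, y, z with |vxy| ≤ p, |vy| ≥ 1, and uv^i xy^i z ∈ L for every i ≥ 0.
All symbols are a's, so only lengths matter: let k = |vy|, with 1 ≤ k ≤ p. Then |uv^i xy^i z| = q + (i − 1)k.

Take i = q + 1: the length is q + qk = q(k + 1).
Both factors satisfy q ≥ 2 and k + 1 ≥ 2, so q(k + 1) is composite and uv^(q+1) xy^(q+1) z ∉ L.

This contradicts the CFL pumping lemma, which requires uv^i xy^i z ∈ L for all i ≥ 0.
Hence L = {a^p : p is prime} is not context-free. ∎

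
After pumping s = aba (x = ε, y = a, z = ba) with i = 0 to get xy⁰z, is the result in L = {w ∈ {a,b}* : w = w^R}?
No

xy⁰z = ε · ε · ba = ba.
ba reversed is ab ≠ ba, so it is not a palindrome and is not in L.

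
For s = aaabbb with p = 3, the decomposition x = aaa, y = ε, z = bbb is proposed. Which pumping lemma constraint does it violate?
Violated: |y| > 0

The decomposition x = aaa, y = ε, z = bbb for s = aaabbb with p = 3
violates the constraint: |y| > 0

|y| = 0, but the pumping lemma requires |y| > 0 (y must be non-empty).

Pumping lemma constraints:
1. xyz = s (decomposition is valid)
2. |xy| ≤ p
3. |y| > 0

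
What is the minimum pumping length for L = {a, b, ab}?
p = 3

For a finite language L, the pumping lemma holds vacuously if p > max|s| for s ∈ L.

The longest string in L = {a, b, ab} has length 2.
If p = 3, then no string s ∈ L has |s| ≥ p, so the condition is vacuously true.

The minimum pumping length is p = 3.

Why no smaller p works: for any p ≤ 2, the longest string s ∈ L has |s| = 2 ≥ p, so it would
have to be pumpable; but pumping up (i = 2, 3, ...) produces ever longer strings, which cannot all lie in the
finite language L. So the pumping property fails for every p ≤ 2.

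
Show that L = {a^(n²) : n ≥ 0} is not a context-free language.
Assume for contradiction that L is context-free, and let p ≥ 1 be the pumping length given by the pumping lemma for CFLs.
Choose s = a^(p²). Then s ∈ L and |s| = p² ≥ p.
By the CFL pumping lemma, s = uvxyz for some u, v, x, y, z with |vxy| ≤ p, |vy| ≥ 1, and uv^i xy^i z ∈ L for every i ≥ 0.
All symbols are a's, so only lengths matter: let k = |vy|, with 1 ≤ k ≤ |vxy| ≤ p.

Take i = 2: |uv²xy²z| = p² + k, and p² < p² + k ≤ p² + p < (p + 1)².
So the length lies strictly between consecutive squares and is not a perfect square; uv²xy²z ∉ L.

This contradicts the CFL pumping lemma, which requires uv^i xy^i z ∈ L for all i ≥ 0.
Hence L = {a^(n²) : n ≥ 0} is not context-free. ∎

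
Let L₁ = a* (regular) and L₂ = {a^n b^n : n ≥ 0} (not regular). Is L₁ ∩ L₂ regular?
Yes — L₁ ∩ L₂ is regular.

A string of a* contains no b's, and the only string of {a^n b^n} with no b's is ε (n = 0). So L₁ ∩ L₂ = {ε}, a finite language, which is regular.

Note that the bare facts "L₁ regular, L₂ non-regular" do not settle the question by themselves: the closure of regular languages under ∪, ∩, complement and difference applies only when BOTH operands are regular. With a non-regular operand the result can come out regular or non-regular depending on the specific languages, so one has to work out L₁ ∩ L₂ for this particular pair, as above.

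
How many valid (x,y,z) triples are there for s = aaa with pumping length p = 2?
3

For s = 'aaa' with pumping length p = 2:

Constraints: |xy| ≤ 2, |y| > 0

Valid decompositions (|xy| ≤ p, |y| ≥ 1):
  • x='', y='a', z='aa'
  • x='a', y='a', z='a'
  • x='', y='aa', z='a'

Total count: 3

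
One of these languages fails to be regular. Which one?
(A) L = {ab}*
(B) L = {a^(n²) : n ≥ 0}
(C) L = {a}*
(B) {a^(n²) : n ≥ 0}

(B) L = {a^(n²) : n ≥ 0} is NOT regular.

The pumping lemma can be used to prove this:
After pumping, length is no longer a perfect square

The other languages are regular because they can be recognized by finite automata.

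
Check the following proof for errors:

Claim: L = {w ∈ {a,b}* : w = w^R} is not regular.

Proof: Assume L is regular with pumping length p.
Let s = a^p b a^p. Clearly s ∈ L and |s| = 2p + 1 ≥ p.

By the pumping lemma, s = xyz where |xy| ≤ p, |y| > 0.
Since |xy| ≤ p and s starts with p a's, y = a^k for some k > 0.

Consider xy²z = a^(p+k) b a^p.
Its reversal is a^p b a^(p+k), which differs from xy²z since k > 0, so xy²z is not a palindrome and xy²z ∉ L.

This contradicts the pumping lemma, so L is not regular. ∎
The proof is correct.

This proof is valid because:
1. s = a^p b a^p is in L and is chosen in terms of p, so |s| ≥ p holds for every p
2. The decomposition analysis is correct: |xy| ≤ p forces y to lie inside the leading a's
3. The contradiction is valid: a^(p+k) b a^p has more a's before the b than after it, so it is not a palindrome
4. The conclusion follows logically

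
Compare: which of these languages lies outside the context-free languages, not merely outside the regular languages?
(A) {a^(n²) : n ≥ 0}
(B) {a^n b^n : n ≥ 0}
(A) {a^(n²) : n ≥ 0}

(A) {a^(n²) : n ≥ 0} requires the CFL pumping lemma.

- {a^n b^n : n ≥ 0} is context-free (but not regular)
  • Can be shown non-regular with the regular pumping lemma
  • After pumping, the number of a's and b's become unequal

- {a^(n²) : n ≥ 0} is NOT context-free
  • Requires the CFL pumping lemma to prove
  • Gaps between squares grow unboundedly

The CFL pumping lemma is "stronger" in that it can prove non-membership
in the larger class of context-free languages.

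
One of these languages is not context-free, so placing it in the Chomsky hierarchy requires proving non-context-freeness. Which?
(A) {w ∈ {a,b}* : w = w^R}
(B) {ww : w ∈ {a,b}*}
(B) {ww : w ∈ {a,b}*}

(B) {ww : w ∈ {a,b}*} requires the CFL pumping lemma.

- {w ∈ {a,b}* : w = w^R} is context-free (but not regular)
  • Can be shown non-regular with the regular pumping lemma
  • After pumping, the string is no longer symmetric

- {ww : w ∈ {a,b}*} is NOT context-free
  • Requires the CFL pumping lemma to prove
  • Cannot verify equality of two arbitrary substrings

The CFL pumping lemma is "stronger" in that it can prove non-membership
in the larger class of context-free languages.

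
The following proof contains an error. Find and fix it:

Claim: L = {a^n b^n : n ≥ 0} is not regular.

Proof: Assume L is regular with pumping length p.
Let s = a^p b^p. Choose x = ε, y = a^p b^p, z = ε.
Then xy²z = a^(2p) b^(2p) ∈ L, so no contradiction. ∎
Error: The decomposition violates |xy| ≤ p. With y = a^p b^p, |xy| = |y| = 2p > p. (The proof also miscomputes xy²z, which would be a^p b^p a^p b^p rather than a^(2p) b^(2p), and it wrongly treats one harmless decomposition as settling the matter — the prover does not get to choose the decomposition.)

Correction: The pumping lemma requires |xy| ≤ p, and the argument must handle every decomposition satisfying |xy| ≤ p, |y| ≥ 1. Since s starts with p a's, any such y consists only of a's, say y = a^k with k ≥ 1. Then xy²z = a^(p+k) b^p has unequal numbers of a's and b's, so xy²z ∉ L — the required contradiction.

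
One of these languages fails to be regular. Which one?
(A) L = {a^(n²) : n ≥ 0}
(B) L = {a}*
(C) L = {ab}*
(A) {a^(n²) : n ≥ 0}

(A) L = {a^(n²) : n ≥ 0} is NOT regular.

The pumping lemma can be used to prove this:
After pumping, length is no longer a perfect square

The other languages are regular because they can be recognized by finite automata.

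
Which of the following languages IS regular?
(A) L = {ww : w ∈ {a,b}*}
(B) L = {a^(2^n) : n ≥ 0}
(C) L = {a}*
(C) {a}*

(C) L = {a}* is regular.

This can be recognized by a finite automaton (DFA/NFA).
Regular expressions like {a}* define regular languages.

The other choices are not regular:
- {a^(2^n) : n ≥ 0}: After pumping, length is no longer a power of 2
- {ww : w ∈ {a,b}*}: After pumping, the two halves no longer match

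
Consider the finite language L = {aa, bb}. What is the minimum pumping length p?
p = 3

For a finite language L, the pumping lemma holds vacuously if p > max|s| for s ∈ L.

The longest string in L = {aa, bb} has length 2.
If p = 3, then no string s ∈ L has |s| ≥ p, so the condition is vacuously true.

The minimum pumping length is p = 3.

Why no smaller p works: for any p ≤ 2, the longest string s ∈ L has |s| = 2 ≥ p, so it would
have to be pumpable; but pumping up (i = 2, 3, ...) produces ever longer strings, which cannot all lie in the
finite language L. So the pumping property fails for every p ≤ 2.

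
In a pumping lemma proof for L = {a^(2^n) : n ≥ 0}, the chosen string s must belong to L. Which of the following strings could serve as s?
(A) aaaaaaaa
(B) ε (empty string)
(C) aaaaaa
(A) aaaaaaaa

The pumping lemma is applied to a string s that lies in L, so first check membership of each option:
- (A) aaaaaaaa has length 8 = 2^3, so it is in L ✓
- (B) ε has length 0, which is not a power of 2, so it is not in L ✗
- (C) aaaaaa has length 6, strictly between 2^2 = 4 and 2^3 = 8, so it is not in L ✗

Only (A) aaaaaaaa is in L, so it is the only candidate that could play the role of s.
(In a complete proof one picks s in terms of the pumping length p so that |s| ≥ p is guaranteed; a fixed string like aaaaaaaa illustrates the shape of such an s.)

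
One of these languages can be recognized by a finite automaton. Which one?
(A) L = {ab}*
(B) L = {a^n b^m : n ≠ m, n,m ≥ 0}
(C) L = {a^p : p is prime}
(A) {ab}*

(A) L = {ab}* is regular.

This can be recognized by a finite automaton (DFA/NFA).
Regular expressions like {ab}* define regular languages.

The other choices are not regular:
- {a^p : p is prime}: After pumping, the length becomes composite
- {a^n b^m : n ≠ m, n,m ≥ 0}: After pumping a's, we can make n = m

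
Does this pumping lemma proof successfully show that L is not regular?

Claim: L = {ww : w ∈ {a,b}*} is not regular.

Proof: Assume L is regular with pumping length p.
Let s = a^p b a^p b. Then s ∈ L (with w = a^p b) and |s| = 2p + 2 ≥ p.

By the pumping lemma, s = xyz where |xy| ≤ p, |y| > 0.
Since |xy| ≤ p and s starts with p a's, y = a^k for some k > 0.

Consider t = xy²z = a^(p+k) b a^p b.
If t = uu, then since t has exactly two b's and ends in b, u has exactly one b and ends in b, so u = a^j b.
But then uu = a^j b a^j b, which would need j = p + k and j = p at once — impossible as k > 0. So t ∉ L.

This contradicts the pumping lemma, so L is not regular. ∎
The proof is correct.

This proof is valid because:
1. s = a^p b a^p b is in L and is chosen in terms of p, so |s| ≥ p holds for every p
2. The decomposition analysis is correct: |xy| ≤ p forces y to lie inside the leading a's
3. The contradiction is valid: the argument shows a^(p+k) b a^p b cannot be split into two equal halves
4. The conclusion follows logically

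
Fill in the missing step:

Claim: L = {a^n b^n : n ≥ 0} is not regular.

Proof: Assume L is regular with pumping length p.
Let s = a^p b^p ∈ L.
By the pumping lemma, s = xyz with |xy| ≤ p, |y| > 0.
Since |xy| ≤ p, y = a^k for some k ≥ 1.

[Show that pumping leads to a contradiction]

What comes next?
Consider xy²z = a^(p+k) b^p.

Since k ≥ 1, we have p + k > p.
So xy²z has more a's than b's: (p+k) a's vs p b's.
This means xy²z ∉ L because a^n b^n requires equal counts.

This contradicts the pumping lemma which states xy²z ∈ L.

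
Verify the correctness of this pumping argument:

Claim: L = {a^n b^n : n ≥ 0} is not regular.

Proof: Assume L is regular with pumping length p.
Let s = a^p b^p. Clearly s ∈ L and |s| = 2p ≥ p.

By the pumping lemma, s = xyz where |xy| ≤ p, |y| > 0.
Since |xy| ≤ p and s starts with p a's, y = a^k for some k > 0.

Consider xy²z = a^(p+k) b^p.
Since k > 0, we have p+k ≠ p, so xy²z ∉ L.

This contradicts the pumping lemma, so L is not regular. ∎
The proof is correct.

This proof is valid because:
1. The string s = a^p b^p is correctly in L
2. The decomposition analysis is correct: y must consist only of a's
3. The contradiction is valid: pumping increases a's but not b's
4. The conclusion follows logically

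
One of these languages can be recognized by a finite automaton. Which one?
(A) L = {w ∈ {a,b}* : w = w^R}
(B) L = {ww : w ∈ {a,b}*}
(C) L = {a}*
(C) {a}*

(C) L = {a}* is regular.

This can be recognized by a finite automaton (DFA/NFA).
Regular expressions like {a}* define regular languages.

The other choices are not regular:
- {ww : w ∈ {a,b}*}: After pumping, the two halves no longer match
- {w ∈ {a,b}* : w = w^R}: After pumping, the string is no longer symmetric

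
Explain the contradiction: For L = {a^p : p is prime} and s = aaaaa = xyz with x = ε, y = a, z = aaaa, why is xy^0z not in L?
xy⁰z = aaaa ∉ L

Pumping with i = 0 replaces y = a by y⁰ = ε:
- Original: s = xyz = aaaaa; aaaaa has length 5, which is prime, so it is in L
- Pumped: xy⁰z = ε · ε · aaaa = aaaa
- aaaa has length 4 = 2 × 2, which is not prime, so it is not in L

The pumping lemma would require xy⁰z ∈ L, so this decomposition yields a contradiction.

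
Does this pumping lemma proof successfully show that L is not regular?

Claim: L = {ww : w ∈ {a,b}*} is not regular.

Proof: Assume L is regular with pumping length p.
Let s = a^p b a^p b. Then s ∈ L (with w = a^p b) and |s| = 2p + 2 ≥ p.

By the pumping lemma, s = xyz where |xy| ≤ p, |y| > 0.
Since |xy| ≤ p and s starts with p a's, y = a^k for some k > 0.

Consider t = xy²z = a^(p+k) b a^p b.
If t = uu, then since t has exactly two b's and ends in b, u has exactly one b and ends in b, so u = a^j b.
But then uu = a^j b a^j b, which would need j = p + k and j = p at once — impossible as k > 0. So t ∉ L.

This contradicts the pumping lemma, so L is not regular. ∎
The proof is correct.

This proof is valid because:
1. s = a^p b a^p b is in L and is chosen in terms of p, so |s| ≥ p holds for every p
2. The decomposition analysis is correct: |xy| ≤ p forces y to lie inside the leading a's
3. The contradiction is valid: the argument shows a^(p+k) b a^p b cannot be split into two equal halves
4. The conclusion follows logically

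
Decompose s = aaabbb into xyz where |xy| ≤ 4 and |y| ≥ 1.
x = 'a', y = 'aab', z = 'bb'

For s = aaabbb and p = 4, one valid decomposition is:
- x = 'a' (length 1)
- y = 'aab' (length 3)
- z = 'bb' (length 2)

Verification:
- xyz = 'a' + 'aab' + 'bb' = aaabbb ✓
- |xy| = 4 ≤ 4 ✓
- |y| = 3 > 0 ✓

All pumping lemma constraints are satisfied.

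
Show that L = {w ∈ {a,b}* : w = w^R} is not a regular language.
Assume for contradiction that L is regular, and let p ≥ 1 be the pumping length given by the pumping lemma.
Choose s = a^p b a^p. Then s ∈ L (it reads the same in both directions) and |s| = 2p + 1 ≥ p.
By the pumping lemma, s = xyz for some x, y, z with |xy| ≤ p, |y| ≥ 1, and xy^i z ∈ L for every i ≥ 0.
Since |xy| ≤ p and the first p symbols of s are all a's, y = a^k for some k with 1 ≤ k ≤ p.

Take i = 0: xy⁰z = a^(p − k) b a^p.
Its reversal is a^p b a^(p − k). These differ because the block of a's before the unique b has length p − k in one and p in the other, and p − k ≠ p since k ≥ 1. So xy⁰z is not a palindrome, i.e. xy⁰z ∉ L.

This contradicts the pumping lemma, which requires xy^i z ∈ L for all i ≥ 0.
Hence L = {w ∈ {a,b}* : w = w^R} is not regular. ∎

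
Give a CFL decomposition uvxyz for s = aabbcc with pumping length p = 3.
u='aa', v='b', x='b', y='c', z='c'

For s = aabbcc with pumping length p = 3:

One valid decomposition:
- u = 'aa'
- v = 'b'
- x = 'b'
- y = 'c'
- z = 'c'

Verification:
- uvxyz = 'aa' + 'b' + 'b' + 'c' + 'c' = aabbcc ✓
- |vxy| = |'bbc'| = 3 ≤ 3 ✓
- |vy| = |'bc'| = 2 > 0 ✓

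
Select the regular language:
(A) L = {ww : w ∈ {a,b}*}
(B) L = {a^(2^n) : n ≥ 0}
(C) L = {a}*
(C) {a}*

(C) L = {a}* is regular.

This can be recognized by a finite automaton (DFA/NFA).
Regular expressions like {a}* define regular languages.

The other choices are not regular:
- {a^(2^n) : n ≥ 0}: After pumping, length is no longer a power of 2
- {ww : w ∈ {a,b}*}: After pumping, the two halves no longer match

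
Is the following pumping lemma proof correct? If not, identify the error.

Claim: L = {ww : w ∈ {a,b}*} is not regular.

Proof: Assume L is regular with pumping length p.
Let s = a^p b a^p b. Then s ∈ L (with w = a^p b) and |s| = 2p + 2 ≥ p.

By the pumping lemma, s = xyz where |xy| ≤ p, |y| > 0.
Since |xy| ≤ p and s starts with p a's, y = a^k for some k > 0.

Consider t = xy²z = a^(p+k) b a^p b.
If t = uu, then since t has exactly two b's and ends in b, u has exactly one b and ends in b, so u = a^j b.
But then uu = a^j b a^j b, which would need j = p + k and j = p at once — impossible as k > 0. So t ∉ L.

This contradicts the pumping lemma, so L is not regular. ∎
The proof is correct.

This proof is valid because:
1. s = a^p b a^p b is in L and is chosen in terms of p, so |s| ≥ p holds for every p
2. The decomposition analysis is correct: |xy| ≤ p forces y to lie inside the leading a's
3. The contradiction is valid: the argument shows a^(p+k) b a^p b cannot be split into two equal halves
4. The conclusion follows logically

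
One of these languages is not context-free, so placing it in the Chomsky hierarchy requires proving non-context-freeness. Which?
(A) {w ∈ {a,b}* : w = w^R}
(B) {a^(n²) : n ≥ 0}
(B) {a^(n²) : n ≥ 0}

(B) {a^(n²) : n ≥ 0} requires the CFL pumping lemma.

- {w ∈ {a,b}* : w = w^R} is context-free (but not regular)
  • Can be shown non-regular with the regular pumping lemma
  • After pumping, the string is no longer symmetric

- {a^(n²) : n ≥ 0} is NOT context-free
  • Requires the CFL pumping lemma to prove
  • Gaps between squares grow unboundedly

The CFL pumping lemma is "stronger" in that it can prove non-membership
in the larger class of context-free languages.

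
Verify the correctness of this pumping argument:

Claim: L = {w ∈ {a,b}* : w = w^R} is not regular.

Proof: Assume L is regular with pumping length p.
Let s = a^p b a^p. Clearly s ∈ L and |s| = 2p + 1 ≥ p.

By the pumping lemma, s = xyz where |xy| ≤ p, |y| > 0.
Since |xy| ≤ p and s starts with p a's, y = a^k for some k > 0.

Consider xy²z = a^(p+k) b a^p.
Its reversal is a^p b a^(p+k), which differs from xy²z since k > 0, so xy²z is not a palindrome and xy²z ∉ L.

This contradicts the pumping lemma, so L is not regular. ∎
The proof is correct.

This proof is valid because:
1. s = a^p b a^p is in L and is chosen in terms of p, so |s| ≥ p holds for every p
2. The decomposition analysis is correct: |xy| ≤ p forces y to lie inside the leading a's
3. The contradiction is valid: a^(p+k) b a^p has more a's before the b than after it, so it is not a palindrome
4. The conclusion follows logically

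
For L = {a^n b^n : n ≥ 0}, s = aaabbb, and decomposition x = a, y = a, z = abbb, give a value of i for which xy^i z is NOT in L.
i = 0

xy⁰z = a · ε · abbb = aabbb; aabbb has 2 a's and 3 b's; 2 ≠ 3, so it is not in L.
(Other choices also work, e.g. i = 2, 3; only i = 1 is guaranteed to stay in L since xy¹z = s.)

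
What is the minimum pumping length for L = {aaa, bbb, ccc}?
p = 4

For a finite language L, the pumping lemma holds vacuously if p > max|s| for s ∈ L.

The longest string in L = {aaa, bbb, ccc} has length 3.
If p = 4, then no string s ∈ L has |s| ≥ p, so the condition is vacuously true.

The minimum pumping length is p = 4.

Why no smaller p works: for any p ≤ 3, the longest string s ∈ L has |s| = 3 ≥ p, so it would
have to be pumpable; but pumping up (i = 2, 3, ...) produces ever longer strings, which cannot all lie in the
finite language L. So the pumping property fails for every p ≤ 3.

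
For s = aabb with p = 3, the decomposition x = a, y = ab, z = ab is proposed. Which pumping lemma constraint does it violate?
Violated: xyz = s

The decomposition x = a, y = ab, z = ab for s = aabb with p = 3
violates the constraint: xyz = s

xyz = 'a' + 'ab' + 'ab' = 'aabab' ≠ 'aabb' = s. The decomposition doesn't reconstruct s.

Pumping lemma constraints:
1. xyz = s (decomposition is valid)
2. |xy| ≤ p
3. |y| > 0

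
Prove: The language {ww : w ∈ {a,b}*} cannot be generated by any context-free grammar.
Assume for contradiction that L is context-free, and let p ≥ 1 be the pumping length given by the pumping lemma for CFLs.
Choose s = a^p b^p a^p b^p. Then s ∈ L (take w = a^p b^p) and |s| = 4p ≥ p.
By the CFL pumping lemma, s = uvxyz for some u, v, x, y, z with |vxy| ≤ p, |vy| ≥ 1, and uv^i xy^i z ∈ L for every i ≥ 0.

Write s as four blocks A₁ B₁ A₂ B₂ with A₁ = A₂ = a^p and B₁ = B₂ = b^p. Since |vxy| ≤ p, the window vxy lies inside at most two adjacent blocks. Take i = 0 and let t = uxz, so |t| = 4p − |vy| with 1 ≤ |vy| ≤ p. If |t| is odd, t ∉ L immediately, so assume |vy| is even (hence |vy| ≥ 2) and |t|/2 = 2p − |vy|/2, which satisfies p ≤ |t|/2 ≤ 2p − 1.

Case 1 (vxy inside A₁B₁): t = a^(p−j) b^(p−l) a^p b^p with j + l = |vy|. The second half of t has length < 2p, so it is a suffix of the trailing a^p b^p and ends in b; the first half is a^(p−j) b^(p−l) a^((j+l)/2), which ends in a because (j+l)/2 ≥ 1. The halves differ, so t ∉ L.

Case 2 (vxy inside B₁A₂, straddling the middle): t = a^p b^(p−j) a^(p−l) b^p with j + l = |vy|. If t = ww, then w is a prefix of t of length ≥ p, so w begins with a^p; and w is a suffix of t of length ≥ p, so w ends with b^p. That forces |w| ≥ 2p, contradicting |w| = |t|/2 ≤ 2p − 1. So t ∉ L.

Case 3 (vxy inside A₂B₂): t = a^p b^p a^(p−j) b^(p−l) with j + l = |vy|. The first half of t is a prefix of a^p b^p, so it begins with a; the second half is b^((j+l)/2) a^(p−j) b^(p−l), which begins with b. The halves differ, so t ∉ L.

In every case uv⁰xy⁰z = uxz ∉ L.

This contradicts the CFL pumping lemma, which requires uv^i xy^i z ∈ L for all i ≥ 0.
Hence L = {ww : w ∈ {a,b}*} is not context-free. ∎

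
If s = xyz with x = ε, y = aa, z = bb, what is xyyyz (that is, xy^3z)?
aaaaaabb

Given x = '', y = 'aa', z = 'bb' and i = 3:

xy^3z = x + y·y·...·y (3 times) + z
       = '' + 'aa'^3 + 'bb'
       = '' + 'aaaaaa' + 'bb'
       = 'aaaaaabb'

The pumped string is 'aaaaaabb' with length 8.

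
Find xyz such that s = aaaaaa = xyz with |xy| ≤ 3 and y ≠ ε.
x = 'a', y = 'aa', z = 'aaa'

For s = aaaaaa and p = 3, one valid decomposition is:
- x = 'a' (length 1)
- y = 'aa' (length 2)
- z = 'aaa' (length 3)

Verification:
- xyz = 'a' + 'aa' + 'aaa' = aaaaaa ✓
- |xy| = 3 ≤ 3 ✓
- |y| = 2 > 0 ✓

All pumping lemma constraints are satisfied.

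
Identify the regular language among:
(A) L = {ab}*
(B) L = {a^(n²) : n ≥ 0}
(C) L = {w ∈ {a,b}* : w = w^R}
(A) {ab}*

(A) L = {ab}* is regular.

This can be recognized by a finite automaton (DFA/NFA).
Regular expressions like {ab}* define regular languages.

The other choices are not regular:
- {w ∈ {a,b}* : w = w^R}: After pumping, the string is no longer symmetric
- {a^(n²) : n ≥ 0}: After pumping, length is no longer a perfect square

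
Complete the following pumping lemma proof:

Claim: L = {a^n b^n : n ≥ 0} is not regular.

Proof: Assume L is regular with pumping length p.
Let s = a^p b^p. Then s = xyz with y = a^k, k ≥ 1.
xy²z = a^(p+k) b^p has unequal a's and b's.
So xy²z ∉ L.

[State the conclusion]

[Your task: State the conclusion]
This contradicts the pumping lemma for regular languages,
which guarantees xy^i z ∈ L for all i ≥ 0.

Since our assumption that L is regular leads to a contradiction,
we conclude that L = {a^n b^n : n ≥ 0} is NOT regular. ∎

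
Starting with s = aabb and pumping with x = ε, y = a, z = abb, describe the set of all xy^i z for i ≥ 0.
{xy^i z : i ≥ 0} = {a^(i+1) b^2 : i ≥ 0} = {abb, aabb, aaabb, ...}

With x = ε, y = a, z = abb: Starting with aabb and pumping the first 'a' (z = abb keeps the second 'a'), we get strings with i+1 a's followed by 2 b's for i = 0, 1, 2, ...; note bb is not produced because z always contributes one a.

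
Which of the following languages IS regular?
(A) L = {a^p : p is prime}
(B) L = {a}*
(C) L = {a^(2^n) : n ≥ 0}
(B) {a}*

(B) L = {a}* is regular.

This can be recognized by a finite automaton (DFA/NFA).
Regular expressions like {a}* define regular languages.

The other choices are not regular:
- {a^(2^n) : n ≥ 0}: After pumping, length is no longer a power of 2
- {a^p : p is prime}: After pumping, the length becomes composite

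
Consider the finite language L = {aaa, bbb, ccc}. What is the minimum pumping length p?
p = 4

For a finite language L, the pumping lemma holds vacuously if p > max|s| for s ∈ L.

The longest string in L = {aaa, bbb, ccc} has length 3.
If p = 4, then no string s ∈ L has |s| ≥ p, so the condition is vacuously true.

The minimum pumping length is p = 4.

Why no smaller p works: for any p ≤ 3, the longest string s ∈ L has |s| = 3 ≥ p, so it would
have to be pumpable; but pumping up (i = 2, 3, ...) produces ever longer strings, which cannot all lie in the
finite language L. So the pumping property fails for every p ≤ 3.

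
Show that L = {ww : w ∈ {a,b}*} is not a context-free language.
Assume for contradiction that L is context-free, and let p ≥ 1 be the pumping length given by the pumping lemma for CFLs.
Choose s = a^p b^p a^p b^p. Then s ∈ L (take w = a^p b^p) and |s| = 4p ≥ p.
By the CFL pumping lemma, s = uvxyz for some u, v, x, y, z with |vxy| ≤ p, |vy| ≥ 1, and uv^i xy^i z ∈ L for every i ≥ 0.

Write s as four blocks A₁ B₁ A₂ B₂ with A₁ = A₂ = a^p and B₁ = B₂ = b^p. Since |vxy| ≤ p, the window vxy lies inside at most two adjacent blocks. Take i = 0 and let t = uxz, so |t| = 4p − |vy| with 1 ≤ |vy| ≤ p. If |t| is odd, t ∉ L immediately, so assume |vy| is even (hence |vy| ≥ 2) and |t|/2 = 2p − |vy|/2, which satisfies p ≤ |t|/2 ≤ 2p − 1.

Case 1 (vxy inside A₁B₁): t = a^(p−j) b^(p−l) a^p b^p with j + l = |vy|. The second half of t has length < 2p, so it is a suffix of the trailing a^p b^p and ends in b; the first half is a^(p−j) b^(p−l) a^((j+l)/2), which ends in a because (j+l)/2 ≥ 1. The halves differ, so t ∉ L.

Case 2 (vxy inside B₁A₂, straddling the middle): t = a^p b^(p−j) a^(p−l) b^p with j + l = |vy|. If t = ww, then w is a prefix of t of length ≥ p, so w begins with a^p; and w is a suffix of t of length ≥ p, so w ends with b^p. That forces |w| ≥ 2p, contradicting |w| = |t|/2 ≤ 2p − 1. So t ∉ L.

Case 3 (vxy inside A₂B₂): t = a^p b^p a^(p−j) b^(p−l) with j + l = |vy|. The first half of t is a prefix of a^p b^p, so it begins with a; the second half is b^((j+l)/2) a^(p−j) b^(p−l), which begins with b. The halves differ, so t ∉ L.

In every case uv⁰xy⁰z = uxz ∉ L.

This contradicts the CFL pumping lemma, which requires uv^i xy^i z ∈ L for all i ≥ 0.
Hence L = {ww : w ∈ {a,b}*} is not context-free. ∎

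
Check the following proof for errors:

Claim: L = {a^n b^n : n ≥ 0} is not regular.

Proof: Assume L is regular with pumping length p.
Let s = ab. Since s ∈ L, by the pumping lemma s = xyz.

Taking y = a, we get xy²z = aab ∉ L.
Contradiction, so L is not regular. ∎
The proof is INCORRECT.

Error: The string s = ab may be shorter than p.
The pumping lemma only applies to strings with |s| ≥ p, and p is not under our control.
We must choose s in terms of p, e.g. s = a^p b^p, to ensure |s| ≥ p.
(The proof also fixes one particular y; a valid argument must handle every decomposition with |xy| ≤ p and |y| ≥ 1 — for s = a^p b^p this forces y = a^k, and then xy²z = a^(p+k) b^p ∉ L.)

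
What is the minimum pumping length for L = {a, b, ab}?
p = 3

For a finite language L, the pumping lemma holds vacuously if p > max|s| for s ∈ L.

The longest string in L = {a, b, ab} has length 2.
If p = 3, then no string s ∈ L has |s| ≥ p, so the condition is vacuously true.

The minimum pumping length is p = 3.

Why no smaller p works: for any p ≤ 2, the longest string s ∈ L has |s| = 2 ≥ p, so it would
have to be pumpable; but pumping up (i = 2, 3, ...) produces ever longer strings, which cannot all lie in the
finite language L. So the pumping property fails for every p ≤ 2.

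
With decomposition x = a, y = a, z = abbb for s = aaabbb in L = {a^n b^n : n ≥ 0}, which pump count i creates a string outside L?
i = 0

xy⁰z = a · ε · abbb = aabbb; aabbb has 2 a's and 3 b's; 2 ≠ 3, so it is not in L.
(Other choices also work, e.g. i = 2, 3; only i = 1 is guaranteed to stay in L since xy¹z = s.)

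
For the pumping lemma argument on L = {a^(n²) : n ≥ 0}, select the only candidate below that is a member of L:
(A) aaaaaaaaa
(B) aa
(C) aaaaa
(A) aaaaaaaaa

The pumping lemma is applied to a string s that lies in L, so first check membership of each option:
- (A) aaaaaaaaa has length 9 = 3², a perfect square, so it is in L ✓
- (B) aa has length 2, strictly between 1² = 1 and 2² = 4, so it is not in L ✗
- (C) aaaaa has length 5, strictly between 2² = 4 and 3² = 9, so it is not in L ✗

Only (A) aaaaaaaaa is in L, so it is the only candidate that could play the role of s.
(In a complete proof one picks s in terms of the pumping length p so that |s| ≥ p is guaranteed; a fixed string like aaaaaaaaa illustrates the shape of such an s.)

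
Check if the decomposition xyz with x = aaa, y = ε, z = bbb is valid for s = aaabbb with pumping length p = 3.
Violated: |y| > 0

The decomposition x = aaa, y = ε, z = bbb for s = aaabbb with p = 3
violates the constraint: |y| > 0

|y| = 0, but the pumping lemma requires |y| > 0 (y must be non-empty).

Pumping lemma constraints:
1. xyz = s (decomposition is valid)
2. |xy| ≤ p
3. |y| > 0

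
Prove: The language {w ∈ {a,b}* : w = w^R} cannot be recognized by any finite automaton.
Assume for contradiction that L is regular, and let p ≥ 1 be the pumping length given by the pumping lemma.
Choose s = a^p b a^p. Then s ∈ L (it reads the same in both directions) and |s| = 2p + 1 ≥ p.
By the pumping lemma, s = xyz for some x, y, z with |xy| ≤ p, |y| ≥ 1, and xy^i z ∈ L for every i ≥ 0.
Since |xy| ≤ p and the first p symbols of s are all a's, y = a^k for some k with 1 ≤ k ≤ p.

Take i = 2: xy²z = a^(p + k) b a^p.
Its reversal is a^p b a^(p + k). These differ because the block of a's before the unique b has length p + k in one and p in the other, and p + k ≠ p since k ≥ 1. So xy²z is not a palindrome, i.e. xy²z ∉ L.

This contradicts the pumping lemma, which requires xy^i z ∈ L for all i ≥ 0.
Hence L = {w ∈ {a,b}* : w = w^R} is not regular. ∎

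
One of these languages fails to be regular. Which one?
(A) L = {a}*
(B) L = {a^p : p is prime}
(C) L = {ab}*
(B) {a^p : p is prime}

(B) L = {a^p : p is prime} is NOT regular.

The pumping lemma can be used to prove this:
After pumping, the length becomes composite

The other languages are regular because they can be recognized by finite automata.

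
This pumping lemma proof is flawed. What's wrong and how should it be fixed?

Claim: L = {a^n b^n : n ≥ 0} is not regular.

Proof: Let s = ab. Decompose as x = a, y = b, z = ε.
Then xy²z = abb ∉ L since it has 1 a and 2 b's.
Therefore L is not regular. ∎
Error: The string s = ab might be shorter than the pumping length p.

Correction: Choose s = a^p b^p to ensure |s| ≥ p. Also, the decomposition is wrong: with |xy| ≤ p, y cannot include b's when s starts with p a's.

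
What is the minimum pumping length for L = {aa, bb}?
p = 3

For a finite language L, the pumping lemma holds vacuously if p > max|s| for s ∈ L.

The longest string in L = {aa, bb} has length 2.
If p = 3, then no string s ∈ L has |s| ≥ p, so the condition is vacuously true.

The minimum pumping length is p = 3.

Why no smaller p works: for any p ≤ 2, the longest string s ∈ L has |s| = 2 ≥ p, so it would
have to be pumpable; but pumping up (i = 2, 3, ...) produces ever longer strings, which cannot all lie in the
finite language L. So the pumping property fails for every p ≤ 2.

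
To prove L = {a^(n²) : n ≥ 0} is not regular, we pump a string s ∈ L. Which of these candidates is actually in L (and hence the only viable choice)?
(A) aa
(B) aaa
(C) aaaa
(C) aaaa

The pumping lemma is applied to a string s that lies in L, so first check membership of each option:
- (A) aa has length 2, strictly between 1² = 1 and 2² = 4, so it is not in L ✗
- (B) aaa has length 3, strictly between 1² = 1 and 2² = 4, so it is not in L ✗
- (C) aaaa has length 4 = 2², a perfect square, so it is in L ✓

Only (C) aaaa is in L, so it is the only candidate that could play the role of s.
(In a complete proof one picks s in terms of the pumping length p so that |s| ≥ p is guaranteed; a fixed string like aaaa illustrates the shape of such an s.)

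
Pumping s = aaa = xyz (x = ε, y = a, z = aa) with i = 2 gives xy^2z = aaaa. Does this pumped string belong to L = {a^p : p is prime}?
No

xy²z = ε · aa · aa = aaaa.
aaaa has length 4 = 2 × 2, which is not prime, so it is not in L.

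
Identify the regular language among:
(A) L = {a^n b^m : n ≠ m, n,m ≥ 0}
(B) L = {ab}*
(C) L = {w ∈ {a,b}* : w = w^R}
(B) {ab}*

(B) L = {ab}* is regular.

This can be recognized by a finite automaton (DFA/NFA).
Regular expressions like {ab}* define regular languages.

The other choices are not regular:
- {a^n b^m : n ≠ m, n,m ≥ 0}: After pumping a's, we can make n = m
- {w ∈ {a,b}* : w = w^R}: After pumping, the string is no longer symmetric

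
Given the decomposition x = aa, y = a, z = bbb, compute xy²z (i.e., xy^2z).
aaaabbb

Given x = 'aa', y = 'a', z = 'bbb' and i = 2:

xy^2z = x + y·y·...·y (2 times) + z
       = 'aa' + 'a'^2 + 'bbb'
       = 'aa' + 'aa' + 'bbb'
       = 'aaaabbb'

The pumped string is 'aaaabbb' with length 7.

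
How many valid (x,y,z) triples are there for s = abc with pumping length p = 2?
3

For s = 'abc' with pumping length p = 2:

Constraints: |xy| ≤ 2, |y| > 0

Valid decompositions (|xy| ≤ p, |y| ≥ 1):
  • x='', y='a', z='bc'
  • x='a', y='b', z='c'
  • x='', y='ab', z='c'

Total count: 3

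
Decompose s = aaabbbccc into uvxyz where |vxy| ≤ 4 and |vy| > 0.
u='aa', v='a', x='bb', y='b', z='ccc'

For s = aaabbbccc with pumping length p = 4:

One valid decomposition:
- u = 'aa'
- v = 'a'
- x = 'bb'
- y = 'b'
- z = 'ccc'

Verification:
- uvxyz = 'aa' + 'a' + 'bb' + 'b' + 'ccc' = aaabbbccc ✓
- |vxy| = |'abbb'| = 4 ≤ 4 ✓
- |vy| = |'ab'| = 2 > 0 ✓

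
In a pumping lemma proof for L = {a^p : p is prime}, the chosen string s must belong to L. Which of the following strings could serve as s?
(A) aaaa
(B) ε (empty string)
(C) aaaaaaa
(C) aaaaaaa

The pumping lemma is applied to a string s that lies in L, so first check membership of each option:
- (A) aaaa has length 4 = 2 × 2, which is not prime, so it is not in L ✗
- (B) ε has length 0, which is not prime, so it is not in L ✗
- (C) aaaaaaa has length 7, which is prime, so it is in L ✓

Only (C) aaaaaaa is in L, so it is the only candidate that could play the role of s.
(In a complete proof one picks s in terms of the pumping length p so that |s| ≥ p is guaranteed; a fixed string like aaaaaaa illustrates the shape of such an s.)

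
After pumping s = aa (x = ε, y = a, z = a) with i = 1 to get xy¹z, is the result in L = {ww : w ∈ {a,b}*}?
Yes

xy¹z = ε · a · a = aa.
aa splits into halves a · a, which are equal, so it is in L (w = a).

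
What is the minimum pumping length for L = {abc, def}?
p = 4

For a finite language L, the pumping lemma holds vacuously if p > max|s| for s ∈ L.

The longest string in L = {abc, def} has length 3.
If p = 4, then no string s ∈ L has |s| ≥ p, so the condition is vacuously true.

The minimum pumping length is p = 4.

Why no smaller p works: for any p ≤ 3, the longest string s ∈ L has |s| = 3 ≥ p, so it would
have to be pumpable; but pumping up (i = 2, 3, ...) produces ever longer strings, which cannot all lie in the
finite language L. So the pumping property fails for every p ≤ 3.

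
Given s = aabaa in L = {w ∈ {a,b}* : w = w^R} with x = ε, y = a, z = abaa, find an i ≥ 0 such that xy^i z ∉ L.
i = 2

xy²z = ε · aa · abaa = aaabaa; aaabaa reversed is aabaaa ≠ aaabaa, so it is not a palindrome and is not in L.
(Other choices also work, e.g. i = 0, 3; only i = 1 is guaranteed to stay in L since xy¹z = s.)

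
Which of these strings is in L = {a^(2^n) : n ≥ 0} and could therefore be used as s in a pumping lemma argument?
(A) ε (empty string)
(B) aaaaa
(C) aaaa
(C) aaaa

The pumping lemma is applied to a string s that lies in L, so first check membership of each option:
- (A) ε has length 0, which is not a power of 2, so it is not in L ✗
- (B) aaaaa has length 5, strictly between 2^2 = 4 and 2^3 = 8, so it is not in L ✗
- (C) aaaa has length 4 = 2^2, so it is in L ✓

Only (C) aaaa is in L, so it is the only candidate that could play the role of s.
(In a complete proof one picks s in terms of the pumping length p so that |s| ≥ p is guaranteed; a fixed string like aaaa illustrates the shape of such an s.)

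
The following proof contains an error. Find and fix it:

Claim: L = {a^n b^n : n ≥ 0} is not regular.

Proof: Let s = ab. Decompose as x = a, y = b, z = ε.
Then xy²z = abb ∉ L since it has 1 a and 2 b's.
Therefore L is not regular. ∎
Error: The string s = ab might be shorter than the pumping length p.

Correction: Choose s = a^p b^p to ensure |s| ≥ p. Also, the decomposition is wrong: with |xy| ≤ p, y cannot include b's when s starts with p a's.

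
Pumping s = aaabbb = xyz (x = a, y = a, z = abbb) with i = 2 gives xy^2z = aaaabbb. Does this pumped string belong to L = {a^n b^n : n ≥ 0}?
No

xy²z = a · aa · abbb = aaaabbb.
aaaabbb has 4 a's and 3 b's; 4 ≠ 3, so it is not in L.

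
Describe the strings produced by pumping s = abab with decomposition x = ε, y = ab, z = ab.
{xy^i z : i ≥ 0} = {(ab)^(i+1) : i ≥ 0} = {ab, abab, ababab, ...}

With x = ε, y = ab, z = ab: Pumping 'ab' gives strings of alternating a's and b's.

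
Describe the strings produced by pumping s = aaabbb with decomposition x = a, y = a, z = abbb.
{xy^i z : i ≥ 0} = {a^(2+i) b^3 : i ≥ 0} = {aabbb, aaabbb, aaaabbb, ...}

With x = a, y = a, z = abbb: Starting with aaabbb and pumping the second 'a', we get strings with 2+i a's followed by 3 b's for i = 0, 1, 2, ...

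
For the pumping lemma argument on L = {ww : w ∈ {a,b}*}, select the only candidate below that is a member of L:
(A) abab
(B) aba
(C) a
(A) abab

The pumping lemma is applied to a string s that lies in L, so first check membership of each option:
- (A) abab splits into halves ab · ab, which are equal, so it is in L (w = ab) ✓
- (B) aba has odd length 3, so it cannot be written as ww and is not in L ✗
- (C) a has odd length 1, so it cannot be written as ww and is not in L ✗

Only (A) abab is in L, so it is the only candidate that could play the role of s.
(In a complete proof one picks s in terms of the pumping length p so that |s| ≥ p is guaranteed; a fixed string like abab illustrates the shape of such an s.)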